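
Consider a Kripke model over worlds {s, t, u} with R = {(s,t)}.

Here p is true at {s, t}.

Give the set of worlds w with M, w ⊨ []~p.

{t, u}

s: successors {t}; ~p there: t:F. ✗
t: no successors, so []~p holds vacuously. ✓
u: no successors, so []~p holds vacuously. ✓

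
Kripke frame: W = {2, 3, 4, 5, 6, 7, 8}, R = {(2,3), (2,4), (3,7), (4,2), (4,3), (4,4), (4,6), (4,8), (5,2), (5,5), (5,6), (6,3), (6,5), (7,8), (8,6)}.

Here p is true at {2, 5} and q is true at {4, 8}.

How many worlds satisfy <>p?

3

2: successors {3, 4}; p there: 3:F, 4:F. ✗
3: successors {7}; p there: 7:F. ✗
4: successors {2, 3, 4, 6, 8}; p there: 2:T, 3:F, 4:F, 6:F, 8:F. ✓
5: successors {2, 5, 6}; p there: 2:T, 5:T, 6:F. ✓
6: successors {3, 5}; p there: 3:F, 5:T. ✓
7: successors {8}; p there: 8:F. ✗
8: successors {6}; p there: 6:F. ✗
Satisfying worlds: {4, 5, 6}.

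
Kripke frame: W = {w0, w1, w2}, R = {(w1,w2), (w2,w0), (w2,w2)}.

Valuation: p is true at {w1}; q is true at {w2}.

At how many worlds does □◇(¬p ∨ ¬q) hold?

w0: no successors, so □◇(¬p ∨ ¬q) holds vacuously. ✓
w1: successors {w2}; ◇(¬p ∨ ¬q) there: w2:T. ✓
w2: successors {w0, w2}; ◇(¬p ∨ ¬q) there: w0:F, w2:T. ✗
Satisfying worlds: {w0, w1}.

2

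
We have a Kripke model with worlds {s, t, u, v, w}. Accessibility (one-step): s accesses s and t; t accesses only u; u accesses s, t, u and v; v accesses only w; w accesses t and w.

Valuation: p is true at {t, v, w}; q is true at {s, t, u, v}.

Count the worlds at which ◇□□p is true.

1

s: successors {s, t}; □□p there: s:F, t:F. ✗
t: successors {u}; □□p there: u:F. ✗
u: successors {s, t, u, v}; □□p there: s:F, t:F, u:F, v:T. ✓
v: successors {w}; □□p there: w:F. ✗
w: successors {t, w}; □□p there: t:F, w:F. ✗
Satisfying worlds: {u}.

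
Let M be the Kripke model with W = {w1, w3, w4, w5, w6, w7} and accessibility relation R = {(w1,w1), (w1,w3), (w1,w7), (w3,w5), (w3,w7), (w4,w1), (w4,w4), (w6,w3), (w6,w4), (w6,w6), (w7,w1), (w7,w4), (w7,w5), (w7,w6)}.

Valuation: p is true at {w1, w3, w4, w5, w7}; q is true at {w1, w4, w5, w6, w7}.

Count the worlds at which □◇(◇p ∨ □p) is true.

4

w1: successors {w1, w3, w7}; ◇(◇p ∨ □p) there: w1:T, w3:T, w7:T. ✓
w3: successors {w5, w7}; ◇(◇p ∨ □p) there: w5:F, w7:T. ✗
w4: successors {w1, w4}; ◇(◇p ∨ □p) there: w1:T, w4:T. ✓
w5: no successors, so □◇(◇p ∨ □p) holds vacuously. ✓
w6: successors {w3, w4, w6}; ◇(◇p ∨ □p) there: w3:T, w4:T, w6:T. ✓
w7: successors {w1, w4, w5, w6}; ◇(◇p ∨ □p) there: w1:T, w4:T, w5:F, w6:T. ✗
Satisfying worlds: {w1, w4, w5, w6}.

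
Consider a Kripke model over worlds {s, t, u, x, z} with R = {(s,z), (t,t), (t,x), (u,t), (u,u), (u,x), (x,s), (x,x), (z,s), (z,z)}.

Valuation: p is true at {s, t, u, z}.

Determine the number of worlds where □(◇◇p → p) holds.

2

s: successors {z}; ◇◇p → p there: z:T. ✓
t: successors {t, x}; ◇◇p → p there: t:T, x:F. ✗
u: successors {t, u, x}; ◇◇p → p there: t:T, u:T, x:F. ✗
x: successors {s, x}; ◇◇p → p there: s:T, x:F. ✗
z: successors {s, z}; ◇◇p → p there: s:T, z:T. ✓
Satisfying worlds: {s, z}.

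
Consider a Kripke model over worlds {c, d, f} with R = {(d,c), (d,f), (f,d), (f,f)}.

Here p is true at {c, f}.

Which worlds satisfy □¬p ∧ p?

c: □¬p is T, p is T. ✓
d: □¬p is F, p is F. ✗
f: □¬p is F, p is T. ✗

{c}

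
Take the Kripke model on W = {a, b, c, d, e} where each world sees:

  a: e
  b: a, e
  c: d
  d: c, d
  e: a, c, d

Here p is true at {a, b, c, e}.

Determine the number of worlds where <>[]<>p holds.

3

a: successors {e}; []<>p there: e:F. ✗
b: successors {a, e}; []<>p there: a:T, e:F. ✓
c: successors {d}; []<>p there: d:F. ✗
d: successors {c, d}; []<>p there: c:T, d:F. ✓
e: successors {a, c, d}; []<>p there: a:T, c:T, d:F. ✓
Satisfying worlds: {b, d, e}.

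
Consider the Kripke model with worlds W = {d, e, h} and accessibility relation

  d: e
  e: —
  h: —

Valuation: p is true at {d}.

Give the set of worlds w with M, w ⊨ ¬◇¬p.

d: ◇¬p is T. ✗
e: ◇¬p is F. ✓
h: ◇¬p is F. ✓

{e, h}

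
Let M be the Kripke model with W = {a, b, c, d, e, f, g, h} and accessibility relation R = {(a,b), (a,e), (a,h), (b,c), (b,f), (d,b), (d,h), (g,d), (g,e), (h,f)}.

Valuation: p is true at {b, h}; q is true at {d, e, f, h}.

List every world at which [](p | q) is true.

{a, c, d, e, f, g, h}

a: successors {b, e, h}; p | q there: b:T, e:T, h:T. ✓
b: successors {c, f}; p | q there: c:F, f:T. ✗
c: no successors, so [](p | q) holds vacuously. ✓
d: successors {b, h}; p | q there: b:T, h:T. ✓
e: no successors, so [](p | q) holds vacuously. ✓
f: no successors, so [](p | q) holds vacuously. ✓
g: successors {d, e}; p | q there: d:T, e:T. ✓
h: successors {f}; p | q there: f:T. ✓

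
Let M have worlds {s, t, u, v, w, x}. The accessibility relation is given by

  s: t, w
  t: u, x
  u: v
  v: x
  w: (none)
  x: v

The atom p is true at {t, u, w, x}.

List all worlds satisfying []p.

{s, t, v, w}

s: successors {t, w}; p there: t:T, w:T. ✓
t: successors {u, x}; p there: u:T, x:T. ✓
u: successors {v}; p there: v:F. ✗
v: successors {x}; p there: x:T. ✓
w: no successors, so []p holds vacuously. ✓
x: successors {v}; p there: v:F. ✗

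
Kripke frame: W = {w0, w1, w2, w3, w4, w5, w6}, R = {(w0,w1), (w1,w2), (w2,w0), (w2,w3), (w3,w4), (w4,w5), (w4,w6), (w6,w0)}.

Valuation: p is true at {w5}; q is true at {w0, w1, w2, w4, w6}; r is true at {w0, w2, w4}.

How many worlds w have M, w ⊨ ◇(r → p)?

3

w0: successors {w1}; r → p there: w1:T. ✓
w1: successors {w2}; r → p there: w2:F. ✗
w2: successors {w0, w3}; r → p there: w0:F, w3:T. ✓
w3: successors {w4}; r → p there: w4:F. ✗
w4: successors {w5, w6}; r → p there: w5:T, w6:T. ✓
w5: no successors, so ◇(r → p) fails. ✗
w6: successors {w0}; r → p there: w0:F. ✗
Satisfying worlds: {w0, w2, w4}.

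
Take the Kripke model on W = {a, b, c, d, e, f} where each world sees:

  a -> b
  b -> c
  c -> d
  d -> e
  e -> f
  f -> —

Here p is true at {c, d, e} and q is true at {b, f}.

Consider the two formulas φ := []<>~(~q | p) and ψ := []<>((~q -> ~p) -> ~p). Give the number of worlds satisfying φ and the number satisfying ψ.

2 and 5

For []<>~(~q | p):
a: successors {b}; <>~(~q | p) there: b:F. ✗
b: successors {c}; <>~(~q | p) there: c:F. ✗
c: successors {d}; <>~(~q | p) there: d:F. ✗
d: successors {e}; <>~(~q | p) there: e:T. ✓
e: successors {f}; <>~(~q | p) there: f:F. ✗
f: no successors, so []<>~(~q | p) holds vacuously. ✓
— 2 worlds.
For []<>((~q -> ~p) -> ~p):
a: successors {b}; <>((~q -> ~p) -> ~p) there: b:T. ✓
b: successors {c}; <>((~q -> ~p) -> ~p) there: c:T. ✓
c: successors {d}; <>((~q -> ~p) -> ~p) there: d:T. ✓
d: successors {e}; <>((~q -> ~p) -> ~p) there: e:T. ✓
e: successors {f}; <>((~q -> ~p) -> ~p) there: f:F. ✗
f: no successors, so []<>((~q -> ~p) -> ~p) holds vacuously. ✓
— 5 worlds.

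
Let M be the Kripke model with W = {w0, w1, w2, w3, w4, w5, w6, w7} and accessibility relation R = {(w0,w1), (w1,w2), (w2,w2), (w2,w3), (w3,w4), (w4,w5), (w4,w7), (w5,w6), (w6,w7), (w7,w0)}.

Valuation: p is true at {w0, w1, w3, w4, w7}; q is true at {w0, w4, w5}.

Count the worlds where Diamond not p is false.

w0: successors {w1}; not p there: w1:F. ✗
w1: successors {w2}; not p there: w2:T. ✓
w2: successors {w2, w3}; not p there: w2:T, w3:F. ✓
w3: successors {w4}; not p there: w4:F. ✗
w4: successors {w5, w7}; not p there: w5:T, w7:F. ✓
w5: successors {w6}; not p there: w6:T. ✓
w6: successors {w7}; not p there: w7:F. ✗
w7: successors {w0}; not p there: w0:F. ✗
Satisfying worlds: {w1, w2, w4, w5}.
So Diamond not p fails at the other 4 worlds.

4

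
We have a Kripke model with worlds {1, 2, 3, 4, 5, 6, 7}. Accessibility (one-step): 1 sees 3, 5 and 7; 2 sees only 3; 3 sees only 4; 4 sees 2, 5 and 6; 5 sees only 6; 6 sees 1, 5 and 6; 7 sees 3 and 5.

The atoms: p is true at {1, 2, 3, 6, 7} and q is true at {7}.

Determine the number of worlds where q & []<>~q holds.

1

1: q is F, []<>~q is T. ✗
2: q is F, []<>~q is T. ✗
3: q is F, []<>~q is T. ✗
4: q is F, []<>~q is T. ✗
5: q is F, []<>~q is T. ✗
6: q is F, []<>~q is T. ✗
7: q is T, []<>~q is T. ✓
Satisfying worlds: {7}.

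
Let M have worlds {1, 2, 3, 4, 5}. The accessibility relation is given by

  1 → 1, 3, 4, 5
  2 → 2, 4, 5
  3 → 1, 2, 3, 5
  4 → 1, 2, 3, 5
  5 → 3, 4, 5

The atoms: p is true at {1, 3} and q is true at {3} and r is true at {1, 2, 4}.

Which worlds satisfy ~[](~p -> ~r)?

{1, 2, 3, 4, 5}

1: [](~p -> ~r) is F. ✓
2: [](~p -> ~r) is F. ✓
3: [](~p -> ~r) is F. ✓
4: [](~p -> ~r) is F. ✓
5: [](~p -> ~r) is F. ✓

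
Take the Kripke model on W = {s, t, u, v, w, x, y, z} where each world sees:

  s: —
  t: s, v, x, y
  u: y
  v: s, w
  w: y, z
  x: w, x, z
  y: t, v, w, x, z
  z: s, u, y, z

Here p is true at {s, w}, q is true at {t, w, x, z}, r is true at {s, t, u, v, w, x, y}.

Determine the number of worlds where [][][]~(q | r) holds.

1

s: no successors, so [][][]~(q | r) holds vacuously. ✓
t: successors {s, v, x, y}; [][]~(q | r) there: s:T, v:F, x:F, y:F. ✗
u: successors {y}; [][]~(q | r) there: y:F. ✗
v: successors {s, w}; [][]~(q | r) there: s:T, w:F. ✗
w: successors {y, z}; [][]~(q | r) there: y:F, z:F. ✗
x: successors {w, x, z}; [][]~(q | r) there: w:F, x:F, z:F. ✗
y: successors {t, v, w, x, z}; [][]~(q | r) there: t:F, v:F, w:F, x:F, z:F. ✗
z: successors {s, u, y, z}; [][]~(q | r) there: s:T, u:F, y:F, z:F. ✗
Satisfying worlds: {s}.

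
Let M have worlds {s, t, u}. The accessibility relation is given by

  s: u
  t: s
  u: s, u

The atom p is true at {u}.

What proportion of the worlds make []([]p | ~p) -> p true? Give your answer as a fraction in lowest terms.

s: []([]p | ~p) is F, p is F. ✓
t: []([]p | ~p) is T, p is F. ✗
u: []([]p | ~p) is F, p is T. ✓
That's 2 of 3 worlds, so 2/3.

2/3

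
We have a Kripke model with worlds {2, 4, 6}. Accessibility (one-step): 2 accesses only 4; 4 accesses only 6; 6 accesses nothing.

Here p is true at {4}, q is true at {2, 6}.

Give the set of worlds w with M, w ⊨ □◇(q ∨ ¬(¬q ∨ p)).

2: successors {4}; ◇(q ∨ ¬(¬q ∨ p)) there: 4:T. ✓
4: successors {6}; ◇(q ∨ ¬(¬q ∨ p)) there: 6:F. ✗
6: no successors, so □◇(q ∨ ¬(¬q ∨ p)) holds vacuously. ✓

{2, 6}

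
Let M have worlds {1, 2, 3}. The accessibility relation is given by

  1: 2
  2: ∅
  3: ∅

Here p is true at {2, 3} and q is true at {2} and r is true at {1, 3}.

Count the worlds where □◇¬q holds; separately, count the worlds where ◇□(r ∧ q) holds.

For □◇¬q:
1: successors {2}; ◇¬q there: 2:F. ✗
2: no successors, so □◇¬q holds vacuously. ✓
3: no successors, so □◇¬q holds vacuously. ✓
— 2 worlds.
For ◇□(r ∧ q):
1: successors {2}; □(r ∧ q) there: 2:T. ✓
2: no successors, so ◇□(r ∧ q) fails. ✗
3: no successors, so ◇□(r ∧ q) fails. ✗
— 1 world.

2 and 1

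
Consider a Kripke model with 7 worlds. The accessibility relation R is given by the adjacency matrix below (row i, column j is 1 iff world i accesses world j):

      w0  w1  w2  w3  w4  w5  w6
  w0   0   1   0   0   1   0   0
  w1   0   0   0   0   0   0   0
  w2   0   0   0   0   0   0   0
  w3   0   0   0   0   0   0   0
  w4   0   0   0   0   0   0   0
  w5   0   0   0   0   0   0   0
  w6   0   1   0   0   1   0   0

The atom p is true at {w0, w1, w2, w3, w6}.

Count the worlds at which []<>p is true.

w0: successors {w1, w4}; <>p there: w1:F, w4:F. ✗
w1: no successors, so []<>p holds vacuously. ✓
w2: no successors, so []<>p holds vacuously. ✓
w3: no successors, so []<>p holds vacuously. ✓
w4: no successors, so []<>p holds vacuously. ✓
w5: no successors, so []<>p holds vacuously. ✓
w6: successors {w1, w4}; <>p there: w1:F, w4:F. ✗
Satisfying worlds: {w1, w2, w3, w4, w5}.

5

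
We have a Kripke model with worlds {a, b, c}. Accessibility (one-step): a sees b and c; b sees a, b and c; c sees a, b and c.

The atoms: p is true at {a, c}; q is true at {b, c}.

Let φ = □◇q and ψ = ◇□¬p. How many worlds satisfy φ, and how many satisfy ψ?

For □◇q:
a: successors {b, c}; ◇q there: b:T, c:T. ✓
b: successors {a, b, c}; ◇q there: a:T, b:T, c:T. ✓
c: successors {a, b, c}; ◇q there: a:T, b:T, c:T. ✓
— 3 worlds.
For ◇□¬p:
a: successors {b, c}; □¬p there: b:F, c:F. ✗
b: successors {a, b, c}; □¬p there: a:F, b:F, c:F. ✗
c: successors {a, b, c}; □¬p there: a:F, b:F, c:F. ✗
— 0 worlds.

3 and 0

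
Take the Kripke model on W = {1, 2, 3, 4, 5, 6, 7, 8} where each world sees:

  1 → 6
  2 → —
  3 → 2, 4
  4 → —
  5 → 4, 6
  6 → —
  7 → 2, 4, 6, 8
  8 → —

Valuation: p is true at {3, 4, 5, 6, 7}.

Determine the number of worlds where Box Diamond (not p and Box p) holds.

1: successors {6}; Diamond (not p and Box p) there: 6:F. ✗
2: no successors, so Box Diamond (not p and Box p) holds vacuously. ✓
3: successors {2, 4}; Diamond (not p and Box p) there: 2:F, 4:F. ✗
4: no successors, so Box Diamond (not p and Box p) holds vacuously. ✓
5: successors {4, 6}; Diamond (not p and Box p) there: 4:F, 6:F. ✗
6: no successors, so Box Diamond (not p and Box p) holds vacuously. ✓
7: successors {2, 4, 6, 8}; Diamond (not p and Box p) there: 2:F, 4:F, 6:F, 8:F. ✗
8: no successors, so Box Diamond (not p and Box p) holds vacuously. ✓
Satisfying worlds: {2, 4, 6, 8}.

4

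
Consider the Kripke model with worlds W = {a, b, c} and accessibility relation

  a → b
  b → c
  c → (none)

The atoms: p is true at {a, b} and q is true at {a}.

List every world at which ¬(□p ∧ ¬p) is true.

a: □p ∧ ¬p is F. ✓
b: □p ∧ ¬p is F. ✓
c: □p ∧ ¬p is T. ✗

{a, b}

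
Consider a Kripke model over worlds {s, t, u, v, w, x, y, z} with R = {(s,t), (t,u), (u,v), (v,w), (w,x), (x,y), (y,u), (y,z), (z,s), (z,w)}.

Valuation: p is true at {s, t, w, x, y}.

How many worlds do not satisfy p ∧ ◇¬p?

6

s: p is T, ◇¬p is F. ✗
t: p is T, ◇¬p is T. ✓
u: p is F, ◇¬p is T. ✗
v: p is F, ◇¬p is F. ✗
w: p is T, ◇¬p is F. ✗
x: p is T, ◇¬p is F. ✗
y: p is T, ◇¬p is T. ✓
z: p is F, ◇¬p is F. ✗
Satisfying worlds: {t, y}.
So p ∧ ◇¬p fails at the other 6 worlds.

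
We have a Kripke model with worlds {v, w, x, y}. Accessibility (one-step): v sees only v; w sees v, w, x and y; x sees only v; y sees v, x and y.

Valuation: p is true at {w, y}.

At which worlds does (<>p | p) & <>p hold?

v: <>p | p is F, <>p is F. ✗
w: <>p | p is T, <>p is T. ✓
x: <>p | p is F, <>p is F. ✗
y: <>p | p is T, <>p is T. ✓

{w, y}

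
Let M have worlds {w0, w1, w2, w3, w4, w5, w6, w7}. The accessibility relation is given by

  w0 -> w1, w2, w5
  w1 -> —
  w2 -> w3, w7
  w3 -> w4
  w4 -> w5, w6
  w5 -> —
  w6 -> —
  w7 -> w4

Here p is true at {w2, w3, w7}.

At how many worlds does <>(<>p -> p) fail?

3

w0: successors {w1, w2, w5}; <>p -> p there: w1:T, w2:T, w5:T. ✓
w1: no successors, so <>(<>p -> p) fails. ✗
w2: successors {w3, w7}; <>p -> p there: w3:T, w7:T. ✓
w3: successors {w4}; <>p -> p there: w4:T. ✓
w4: successors {w5, w6}; <>p -> p there: w5:T, w6:T. ✓
w5: no successors, so <>(<>p -> p) fails. ✗
w6: no successors, so <>(<>p -> p) fails. ✗
w7: successors {w4}; <>p -> p there: w4:T. ✓
Satisfying worlds: {w0, w2, w3, w4, w7}.
So <>(<>p -> p) fails at the other 3 worlds.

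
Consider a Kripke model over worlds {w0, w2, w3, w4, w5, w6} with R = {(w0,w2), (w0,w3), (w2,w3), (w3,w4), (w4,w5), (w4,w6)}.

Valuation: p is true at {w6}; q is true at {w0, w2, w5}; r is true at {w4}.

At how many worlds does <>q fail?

4

w0: successors {w2, w3}; q there: w2:T, w3:F. ✓
w2: successors {w3}; q there: w3:F. ✗
w3: successors {w4}; q there: w4:F. ✗
w4: successors {w5, w6}; q there: w5:T, w6:F. ✓
w5: no successors, so <>q fails. ✗
w6: no successors, so <>q fails. ✗
Satisfying worlds: {w0, w4}.
So <>q fails at the other 4 worlds.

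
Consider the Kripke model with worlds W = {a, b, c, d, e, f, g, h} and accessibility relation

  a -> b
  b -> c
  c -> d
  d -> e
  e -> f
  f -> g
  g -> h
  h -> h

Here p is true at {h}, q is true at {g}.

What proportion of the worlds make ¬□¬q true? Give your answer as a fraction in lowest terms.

a: □¬q is T. ✗
b: □¬q is T. ✗
c: □¬q is T. ✗
d: □¬q is T. ✗
e: □¬q is T. ✗
f: □¬q is F. ✓
g: □¬q is T. ✗
h: □¬q is T. ✗
That's 1 of 8 worlds, so 1/8.

1/8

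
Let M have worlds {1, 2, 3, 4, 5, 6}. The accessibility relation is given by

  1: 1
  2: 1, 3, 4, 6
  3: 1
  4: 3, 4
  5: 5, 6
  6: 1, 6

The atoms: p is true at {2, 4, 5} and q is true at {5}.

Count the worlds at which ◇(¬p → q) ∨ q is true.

1: ◇(¬p → q) is F, q is F. ✗
2: ◇(¬p → q) is T, q is F. ✓
3: ◇(¬p → q) is F, q is F. ✗
4: ◇(¬p → q) is T, q is F. ✓
5: ◇(¬p → q) is T, q is T. ✓
6: ◇(¬p → q) is F, q is F. ✗
Satisfying worlds: {2, 4, 5}.

3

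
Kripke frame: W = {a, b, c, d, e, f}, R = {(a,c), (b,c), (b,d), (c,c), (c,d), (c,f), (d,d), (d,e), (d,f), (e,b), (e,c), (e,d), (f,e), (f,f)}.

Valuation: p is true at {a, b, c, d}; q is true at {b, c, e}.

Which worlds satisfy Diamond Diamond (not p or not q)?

a: successors {c}; Diamond (not p or not q) there: c:T. ✓
b: successors {c, d}; Diamond (not p or not q) there: c:T, d:T. ✓
c: successors {c, d, f}; Diamond (not p or not q) there: c:T, d:T, f:T. ✓
d: successors {d, e, f}; Diamond (not p or not q) there: d:T, e:T, f:T. ✓
e: successors {b, c, d}; Diamond (not p or not q) there: b:T, c:T, d:T. ✓
f: successors {e, f}; Diamond (not p or not q) there: e:T, f:T. ✓

{a, b, c, d, e, f}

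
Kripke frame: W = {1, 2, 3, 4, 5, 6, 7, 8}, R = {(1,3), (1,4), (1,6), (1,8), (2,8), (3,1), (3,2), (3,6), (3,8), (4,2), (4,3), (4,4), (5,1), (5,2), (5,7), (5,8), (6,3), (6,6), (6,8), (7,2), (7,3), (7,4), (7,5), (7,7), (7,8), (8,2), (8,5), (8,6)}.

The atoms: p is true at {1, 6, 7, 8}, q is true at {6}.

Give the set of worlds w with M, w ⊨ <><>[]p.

{1, 2, 3, 4, 5, 6, 7, 8}

1: successors {3, 4, 6, 8}; <>[]p there: 3:T, 4:T, 6:F, 8:T. ✓
2: successors {8}; <>[]p there: 8:T. ✓
3: successors {1, 2, 6, 8}; <>[]p there: 1:F, 2:F, 6:F, 8:T. ✓
4: successors {2, 3, 4}; <>[]p there: 2:F, 3:T, 4:T. ✓
5: successors {1, 2, 7, 8}; <>[]p there: 1:F, 2:F, 7:T, 8:T. ✓
6: successors {3, 6, 8}; <>[]p there: 3:T, 6:F, 8:T. ✓
7: successors {2, 3, 4, 5, 7, 8}; <>[]p there: 2:F, 3:T, 4:T, 5:T, 7:T, 8:T. ✓
8: successors {2, 5, 6}; <>[]p there: 2:F, 5:T, 6:F. ✓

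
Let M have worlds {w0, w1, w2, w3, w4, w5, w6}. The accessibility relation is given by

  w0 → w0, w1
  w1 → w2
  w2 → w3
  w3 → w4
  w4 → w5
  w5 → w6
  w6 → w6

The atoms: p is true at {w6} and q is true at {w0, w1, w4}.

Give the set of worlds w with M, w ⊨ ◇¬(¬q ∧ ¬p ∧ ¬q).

w0: successors {w0, w1}; ¬(¬q ∧ ¬p ∧ ¬q) there: w0:T, w1:T. ✓
w1: successors {w2}; ¬(¬q ∧ ¬p ∧ ¬q) there: w2:F. ✗
w2: successors {w3}; ¬(¬q ∧ ¬p ∧ ¬q) there: w3:F. ✗
w3: successors {w4}; ¬(¬q ∧ ¬p ∧ ¬q) there: w4:T. ✓
w4: successors {w5}; ¬(¬q ∧ ¬p ∧ ¬q) there: w5:F. ✗
w5: successors {w6}; ¬(¬q ∧ ¬p ∧ ¬q) there: w6:T. ✓
w6: successors {w6}; ¬(¬q ∧ ¬p ∧ ¬q) there: w6:T. ✓

{w0, w3, w5, w6}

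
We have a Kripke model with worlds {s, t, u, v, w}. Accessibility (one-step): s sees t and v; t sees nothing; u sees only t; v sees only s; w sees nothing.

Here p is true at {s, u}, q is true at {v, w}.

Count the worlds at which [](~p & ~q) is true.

s: successors {t, v}; ~p & ~q there: t:T, v:F. ✗
t: no successors, so [](~p & ~q) holds vacuously. ✓
u: successors {t}; ~p & ~q there: t:T. ✓
v: successors {s}; ~p & ~q there: s:F. ✗
w: no successors, so [](~p & ~q) holds vacuously. ✓
Satisfying worlds: {t, u, w}.

3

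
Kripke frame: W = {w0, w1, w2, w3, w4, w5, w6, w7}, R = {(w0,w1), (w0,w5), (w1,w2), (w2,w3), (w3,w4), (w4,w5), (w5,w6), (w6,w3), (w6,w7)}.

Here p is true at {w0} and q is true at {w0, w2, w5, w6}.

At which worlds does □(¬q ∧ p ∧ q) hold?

{w7}

w0: successors {w1, w5}; ¬q ∧ p ∧ q there: w1:F, w5:F. ✗
w1: successors {w2}; ¬q ∧ p ∧ q there: w2:F. ✗
w2: successors {w3}; ¬q ∧ p ∧ q there: w3:F. ✗
w3: successors {w4}; ¬q ∧ p ∧ q there: w4:F. ✗
w4: successors {w5}; ¬q ∧ p ∧ q there: w5:F. ✗
w5: successors {w6}; ¬q ∧ p ∧ q there: w6:F. ✗
w6: successors {w3, w7}; ¬q ∧ p ∧ q there: w3:F, w7:F. ✗
w7: no successors, so □(¬q ∧ p ∧ q) holds vacuously. ✓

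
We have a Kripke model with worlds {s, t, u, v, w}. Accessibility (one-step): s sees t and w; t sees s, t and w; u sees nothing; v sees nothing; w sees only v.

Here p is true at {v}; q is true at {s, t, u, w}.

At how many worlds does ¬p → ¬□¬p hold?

s: ¬p is T, ¬□¬p is F. ✗
t: ¬p is T, ¬□¬p is F. ✗
u: ¬p is T, ¬□¬p is F. ✗
v: ¬p is F, ¬□¬p is F. ✓
w: ¬p is T, ¬□¬p is T. ✓
Satisfying worlds: {v, w}.

2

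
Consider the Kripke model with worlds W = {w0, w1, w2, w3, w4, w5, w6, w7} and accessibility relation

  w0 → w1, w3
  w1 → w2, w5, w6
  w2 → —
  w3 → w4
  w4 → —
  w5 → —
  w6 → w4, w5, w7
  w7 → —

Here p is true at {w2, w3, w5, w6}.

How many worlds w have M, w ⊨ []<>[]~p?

5

w0: successors {w1, w3}; <>[]~p there: w1:T, w3:T. ✓
w1: successors {w2, w5, w6}; <>[]~p there: w2:F, w5:F, w6:T. ✗
w2: no successors, so []<>[]~p holds vacuously. ✓
w3: successors {w4}; <>[]~p there: w4:F. ✗
w4: no successors, so []<>[]~p holds vacuously. ✓
w5: no successors, so []<>[]~p holds vacuously. ✓
w6: successors {w4, w5, w7}; <>[]~p there: w4:F, w5:F, w7:F. ✗
w7: no successors, so []<>[]~p holds vacuously. ✓
Satisfying worlds: {w0, w2, w4, w5, w7}.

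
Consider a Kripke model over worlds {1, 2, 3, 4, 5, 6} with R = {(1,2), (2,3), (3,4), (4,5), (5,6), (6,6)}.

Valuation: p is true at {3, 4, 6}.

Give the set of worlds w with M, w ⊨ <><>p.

1: successors {2}; <>p there: 2:T. ✓
2: successors {3}; <>p there: 3:T. ✓
3: successors {4}; <>p there: 4:F. ✗
4: successors {5}; <>p there: 5:T. ✓
5: successors {6}; <>p there: 6:T. ✓
6: successors {6}; <>p there: 6:T. ✓

{1, 2, 4, 5, 6}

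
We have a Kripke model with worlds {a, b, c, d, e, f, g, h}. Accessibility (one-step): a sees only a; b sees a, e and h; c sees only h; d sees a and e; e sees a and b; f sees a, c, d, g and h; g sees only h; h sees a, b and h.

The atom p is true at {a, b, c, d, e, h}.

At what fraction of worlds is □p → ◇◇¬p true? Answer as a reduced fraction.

1/8

a: □p is T, ◇◇¬p is F. ✗
b: □p is T, ◇◇¬p is F. ✗
c: □p is T, ◇◇¬p is F. ✗
d: □p is T, ◇◇¬p is F. ✗
e: □p is T, ◇◇¬p is F. ✗
f: □p is F, ◇◇¬p is F. ✓
g: □p is T, ◇◇¬p is F. ✗
h: □p is T, ◇◇¬p is F. ✗
That's 1 of 8 worlds, so 1/8.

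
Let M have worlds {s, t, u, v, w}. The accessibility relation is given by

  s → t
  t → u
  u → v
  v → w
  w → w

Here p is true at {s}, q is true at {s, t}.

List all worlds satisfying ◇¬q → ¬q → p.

s: ◇¬q is F, ¬q → p is T. ✓
t: ◇¬q is T, ¬q → p is T. ✓
u: ◇¬q is T, ¬q → p is F. ✗
v: ◇¬q is T, ¬q → p is F. ✗
w: ◇¬q is T, ¬q → p is F. ✗

{s, t}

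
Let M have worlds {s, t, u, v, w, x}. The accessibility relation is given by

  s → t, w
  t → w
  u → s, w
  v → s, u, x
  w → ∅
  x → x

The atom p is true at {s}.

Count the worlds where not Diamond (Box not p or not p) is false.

5

s: Diamond (Box not p or not p) is T. ✗
t: Diamond (Box not p or not p) is T. ✗
u: Diamond (Box not p or not p) is T. ✗
v: Diamond (Box not p or not p) is T. ✗
w: Diamond (Box not p or not p) is F. ✓
x: Diamond (Box not p or not p) is T. ✗
Satisfying worlds: {w}.
So not Diamond (Box not p or not p) fails at the other 5 worlds.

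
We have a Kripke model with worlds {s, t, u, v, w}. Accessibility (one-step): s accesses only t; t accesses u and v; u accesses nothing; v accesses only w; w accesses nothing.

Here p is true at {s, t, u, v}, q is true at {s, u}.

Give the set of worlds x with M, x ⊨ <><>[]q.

s: successors {t}; <>[]q there: t:T. ✓
t: successors {u, v}; <>[]q there: u:F, v:T. ✓
u: no successors, so <><>[]q fails. ✗
v: successors {w}; <>[]q there: w:F. ✗
w: no successors, so <><>[]q fails. ✗

{s, t}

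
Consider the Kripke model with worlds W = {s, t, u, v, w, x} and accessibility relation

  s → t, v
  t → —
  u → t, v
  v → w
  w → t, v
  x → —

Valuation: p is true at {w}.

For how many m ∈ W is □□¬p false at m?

s: successors {t, v}; □¬p there: t:T, v:F. ✗
t: no successors, so □□¬p holds vacuously. ✓
u: successors {t, v}; □¬p there: t:T, v:F. ✗
v: successors {w}; □¬p there: w:T. ✓
w: successors {t, v}; □¬p there: t:T, v:F. ✗
x: no successors, so □□¬p holds vacuously. ✓
Satisfying worlds: {t, v, x}.
So □□¬p fails at the other 3 worlds.

3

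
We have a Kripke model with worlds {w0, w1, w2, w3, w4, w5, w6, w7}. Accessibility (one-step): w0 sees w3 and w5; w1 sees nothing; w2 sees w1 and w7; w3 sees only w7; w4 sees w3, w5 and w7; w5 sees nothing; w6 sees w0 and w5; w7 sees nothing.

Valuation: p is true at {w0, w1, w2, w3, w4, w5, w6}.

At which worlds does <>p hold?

{w0, w2, w4, w6}

w0: successors {w3, w5}; p there: w3:T, w5:T. ✓
w1: no successors, so <>p fails. ✗
w2: successors {w1, w7}; p there: w1:T, w7:F. ✓
w3: successors {w7}; p there: w7:F. ✗
w4: successors {w3, w5, w7}; p there: w3:T, w5:T, w7:F. ✓
w5: no successors, so <>p fails. ✗
w6: successors {w0, w5}; p there: w0:T, w5:T. ✓
w7: no successors, so <>p fails. ✗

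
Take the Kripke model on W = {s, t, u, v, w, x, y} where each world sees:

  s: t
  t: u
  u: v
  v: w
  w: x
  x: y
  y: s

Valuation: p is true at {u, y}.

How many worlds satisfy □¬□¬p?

s: successors {t}; ¬□¬p there: t:T. ✓
t: successors {u}; ¬□¬p there: u:F. ✗
u: successors {v}; ¬□¬p there: v:F. ✗
v: successors {w}; ¬□¬p there: w:F. ✗
w: successors {x}; ¬□¬p there: x:T. ✓
x: successors {y}; ¬□¬p there: y:F. ✗
y: successors {s}; ¬□¬p there: s:F. ✗
Satisfying worlds: {s, w}.

2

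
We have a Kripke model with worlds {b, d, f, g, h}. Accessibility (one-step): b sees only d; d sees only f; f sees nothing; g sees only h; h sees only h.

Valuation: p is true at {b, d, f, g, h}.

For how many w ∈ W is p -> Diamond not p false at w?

5

b: p is T, Diamond not p is F. ✗
d: p is T, Diamond not p is F. ✗
f: p is T, Diamond not p is F. ✗
g: p is T, Diamond not p is F. ✗
h: p is T, Diamond not p is F. ✗
Satisfying worlds: ∅.
So p -> Diamond not p fails at the other 5 worlds.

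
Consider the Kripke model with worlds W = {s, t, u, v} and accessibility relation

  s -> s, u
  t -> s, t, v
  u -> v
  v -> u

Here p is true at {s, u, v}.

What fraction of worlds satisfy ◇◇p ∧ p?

3/4

s: ◇◇p is T, p is T. ✓
t: ◇◇p is T, p is F. ✗
u: ◇◇p is T, p is T. ✓
v: ◇◇p is T, p is T. ✓
That's 3 of 4 worlds, so 3/4.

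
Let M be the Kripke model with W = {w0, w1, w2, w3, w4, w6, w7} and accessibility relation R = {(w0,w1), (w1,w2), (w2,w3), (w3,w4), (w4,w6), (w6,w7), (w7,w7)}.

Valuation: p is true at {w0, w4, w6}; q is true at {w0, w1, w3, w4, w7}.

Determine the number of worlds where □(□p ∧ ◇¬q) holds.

w0: successors {w1}; □p ∧ ◇¬q there: w1:F. ✗
w1: successors {w2}; □p ∧ ◇¬q there: w2:F. ✗
w2: successors {w3}; □p ∧ ◇¬q there: w3:F. ✗
w3: successors {w4}; □p ∧ ◇¬q there: w4:T. ✓
w4: successors {w6}; □p ∧ ◇¬q there: w6:F. ✗
w6: successors {w7}; □p ∧ ◇¬q there: w7:F. ✗
w7: successors {w7}; □p ∧ ◇¬q there: w7:F. ✗
Satisfying worlds: {w3}.

1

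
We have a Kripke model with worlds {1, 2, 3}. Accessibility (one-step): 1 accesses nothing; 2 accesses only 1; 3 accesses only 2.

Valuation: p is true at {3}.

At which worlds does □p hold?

1: no successors, so □p holds vacuously. ✓
2: successors {1}; p there: 1:F. ✗
3: successors {2}; p there: 2:F. ✗

{1}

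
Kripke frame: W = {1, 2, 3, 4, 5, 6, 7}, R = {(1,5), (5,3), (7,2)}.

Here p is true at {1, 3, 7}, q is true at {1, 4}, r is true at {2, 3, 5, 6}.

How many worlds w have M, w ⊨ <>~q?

3

1: successors {5}; ~q there: 5:T. ✓
2: no successors, so <>~q fails. ✗
3: no successors, so <>~q fails. ✗
4: no successors, so <>~q fails. ✗
5: successors {3}; ~q there: 3:T. ✓
6: no successors, so <>~q fails. ✗
7: successors {2}; ~q there: 2:T. ✓
Satisfying worlds: {1, 5, 7}.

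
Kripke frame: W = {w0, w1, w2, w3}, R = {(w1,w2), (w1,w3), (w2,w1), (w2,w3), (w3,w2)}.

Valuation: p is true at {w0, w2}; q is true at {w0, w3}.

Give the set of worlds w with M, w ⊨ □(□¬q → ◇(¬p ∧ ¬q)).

{w0, w3}

w0: no successors, so □(□¬q → ◇(¬p ∧ ¬q)) holds vacuously. ✓
w1: successors {w2, w3}; □¬q → ◇(¬p ∧ ¬q) there: w2:T, w3:F. ✗
w2: successors {w1, w3}; □¬q → ◇(¬p ∧ ¬q) there: w1:T, w3:F. ✗
w3: successors {w2}; □¬q → ◇(¬p ∧ ¬q) there: w2:T. ✓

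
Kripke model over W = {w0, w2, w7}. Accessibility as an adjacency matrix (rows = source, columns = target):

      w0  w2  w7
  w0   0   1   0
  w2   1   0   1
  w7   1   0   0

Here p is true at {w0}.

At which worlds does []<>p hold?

{w0}

w0: successors {w2}; <>p there: w2:T. ✓
w2: successors {w0, w7}; <>p there: w0:F, w7:T. ✗
w7: successors {w0}; <>p there: w0:F. ✗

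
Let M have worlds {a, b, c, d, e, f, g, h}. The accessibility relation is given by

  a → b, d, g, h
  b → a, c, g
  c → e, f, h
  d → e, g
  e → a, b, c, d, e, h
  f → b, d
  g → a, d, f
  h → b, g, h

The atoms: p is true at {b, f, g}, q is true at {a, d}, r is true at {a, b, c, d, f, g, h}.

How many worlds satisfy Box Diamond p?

8

a: successors {b, d, g, h}; Diamond p there: b:T, d:T, g:T, h:T. ✓
b: successors {a, c, g}; Diamond p there: a:T, c:T, g:T. ✓
c: successors {e, f, h}; Diamond p there: e:T, f:T, h:T. ✓
d: successors {e, g}; Diamond p there: e:T, g:T. ✓
e: successors {a, b, c, d, e, h}; Diamond p there: a:T, b:T, c:T, d:T, e:T, h:T. ✓
f: successors {b, d}; Diamond p there: b:T, d:T. ✓
g: successors {a, d, f}; Diamond p there: a:T, d:T, f:T. ✓
h: successors {b, g, h}; Diamond p there: b:T, g:T, h:T. ✓
Satisfying worlds: {a, b, c, d, e, f, g, h}.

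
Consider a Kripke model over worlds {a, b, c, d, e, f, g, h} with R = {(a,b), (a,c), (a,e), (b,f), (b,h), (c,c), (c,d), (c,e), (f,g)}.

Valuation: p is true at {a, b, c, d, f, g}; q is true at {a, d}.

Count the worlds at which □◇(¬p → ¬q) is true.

a: successors {b, c, e}; ◇(¬p → ¬q) there: b:T, c:T, e:F. ✗
b: successors {f, h}; ◇(¬p → ¬q) there: f:T, h:F. ✗
c: successors {c, d, e}; ◇(¬p → ¬q) there: c:T, d:F, e:F. ✗
d: no successors, so □◇(¬p → ¬q) holds vacuously. ✓
e: no successors, so □◇(¬p → ¬q) holds vacuously. ✓
f: successors {g}; ◇(¬p → ¬q) there: g:F. ✗
g: no successors, so □◇(¬p → ¬q) holds vacuously. ✓
h: no successors, so □◇(¬p → ¬q) holds vacuously. ✓
Satisfying worlds: {d, e, g, h}.

4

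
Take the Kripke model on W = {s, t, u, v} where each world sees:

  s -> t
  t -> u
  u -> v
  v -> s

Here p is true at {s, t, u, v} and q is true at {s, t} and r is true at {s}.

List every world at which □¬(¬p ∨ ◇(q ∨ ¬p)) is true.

{s, t}

s: successors {t}; ¬(¬p ∨ ◇(q ∨ ¬p)) there: t:T. ✓
t: successors {u}; ¬(¬p ∨ ◇(q ∨ ¬p)) there: u:T. ✓
u: successors {v}; ¬(¬p ∨ ◇(q ∨ ¬p)) there: v:F. ✗
v: successors {s}; ¬(¬p ∨ ◇(q ∨ ¬p)) there: s:F. ✗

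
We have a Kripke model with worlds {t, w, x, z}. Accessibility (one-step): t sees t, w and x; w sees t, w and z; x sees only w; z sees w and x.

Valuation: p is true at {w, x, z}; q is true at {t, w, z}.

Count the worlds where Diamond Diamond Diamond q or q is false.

t: Diamond Diamond Diamond q is T, q is T. ✓
w: Diamond Diamond Diamond q is T, q is T. ✓
x: Diamond Diamond Diamond q is T, q is F. ✓
z: Diamond Diamond Diamond q is T, q is T. ✓
Satisfying worlds: {t, w, x, z}.
So Diamond Diamond Diamond q or q fails at the other 0 worlds.

0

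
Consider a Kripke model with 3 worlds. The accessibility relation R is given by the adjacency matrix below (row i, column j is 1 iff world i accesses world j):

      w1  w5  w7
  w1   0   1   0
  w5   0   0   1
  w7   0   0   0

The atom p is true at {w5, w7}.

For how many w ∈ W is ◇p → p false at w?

1

w1: ◇p is T, p is F. ✗
w5: ◇p is T, p is T. ✓
w7: ◇p is F, p is T. ✓
Satisfying worlds: {w5, w7}.
So ◇p → p fails at the other 1 world.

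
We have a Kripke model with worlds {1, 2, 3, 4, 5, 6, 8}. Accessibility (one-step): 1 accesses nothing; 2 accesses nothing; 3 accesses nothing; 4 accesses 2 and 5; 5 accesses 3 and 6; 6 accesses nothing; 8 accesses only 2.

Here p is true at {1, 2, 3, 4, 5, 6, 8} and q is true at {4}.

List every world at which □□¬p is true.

{1, 2, 3, 5, 6, 8}

1: no successors, so □□¬p holds vacuously. ✓
2: no successors, so □□¬p holds vacuously. ✓
3: no successors, so □□¬p holds vacuously. ✓
4: successors {2, 5}; □¬p there: 2:T, 5:F. ✗
5: successors {3, 6}; □¬p there: 3:T, 6:T. ✓
6: no successors, so □□¬p holds vacuously. ✓
8: successors {2}; □¬p there: 2:T. ✓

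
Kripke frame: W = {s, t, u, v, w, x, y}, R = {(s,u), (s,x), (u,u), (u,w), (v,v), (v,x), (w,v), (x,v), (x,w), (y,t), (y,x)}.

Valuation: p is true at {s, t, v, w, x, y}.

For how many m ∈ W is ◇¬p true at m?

2

s: successors {u, x}; ¬p there: u:T, x:F. ✓
t: no successors, so ◇¬p fails. ✗
u: successors {u, w}; ¬p there: u:T, w:F. ✓
v: successors {v, x}; ¬p there: v:F, x:F. ✗
w: successors {v}; ¬p there: v:F. ✗
x: successors {v, w}; ¬p there: v:F, w:F. ✗
y: successors {t, x}; ¬p there: t:F, x:F. ✗
Satisfying worlds: {s, u}.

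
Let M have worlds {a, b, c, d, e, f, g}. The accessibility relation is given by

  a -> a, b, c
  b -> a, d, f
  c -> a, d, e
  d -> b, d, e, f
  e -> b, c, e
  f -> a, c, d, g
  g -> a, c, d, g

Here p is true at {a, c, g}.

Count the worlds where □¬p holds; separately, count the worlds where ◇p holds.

1 and 6

For □¬p:
a: successors {a, b, c}; ¬p there: a:F, b:T, c:F. ✗
b: successors {a, d, f}; ¬p there: a:F, d:T, f:T. ✗
c: successors {a, d, e}; ¬p there: a:F, d:T, e:T. ✗
d: successors {b, d, e, f}; ¬p there: b:T, d:T, e:T, f:T. ✓
e: successors {b, c, e}; ¬p there: b:T, c:F, e:T. ✗
f: successors {a, c, d, g}; ¬p there: a:F, c:F, d:T, g:F. ✗
g: successors {a, c, d, g}; ¬p there: a:F, c:F, d:T, g:F. ✗
— 1 world.
For ◇p:
a: successors {a, b, c}; p there: a:T, b:F, c:T. ✓
b: successors {a, d, f}; p there: a:T, d:F, f:F. ✓
c: successors {a, d, e}; p there: a:T, d:F, e:F. ✓
d: successors {b, d, e, f}; p there: b:F, d:F, e:F, f:F. ✗
e: successors {b, c, e}; p there: b:F, c:T, e:F. ✓
f: successors {a, c, d, g}; p there: a:T, c:T, d:F, g:T. ✓
g: successors {a, c, d, g}; p there: a:T, c:T, d:F, g:T. ✓
— 6 worlds.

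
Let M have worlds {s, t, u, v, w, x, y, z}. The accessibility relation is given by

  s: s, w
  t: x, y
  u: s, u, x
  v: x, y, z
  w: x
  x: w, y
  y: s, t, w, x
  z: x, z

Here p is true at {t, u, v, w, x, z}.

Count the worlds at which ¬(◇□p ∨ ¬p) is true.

s: ◇□p ∨ ¬p is T. ✗
t: ◇□p ∨ ¬p is F. ✓
u: ◇□p ∨ ¬p is F. ✓
v: ◇□p ∨ ¬p is T. ✗
w: ◇□p ∨ ¬p is F. ✓
x: ◇□p ∨ ¬p is T. ✗
y: ◇□p ∨ ¬p is T. ✗
z: ◇□p ∨ ¬p is T. ✗
Satisfying worlds: {t, u, w}.

3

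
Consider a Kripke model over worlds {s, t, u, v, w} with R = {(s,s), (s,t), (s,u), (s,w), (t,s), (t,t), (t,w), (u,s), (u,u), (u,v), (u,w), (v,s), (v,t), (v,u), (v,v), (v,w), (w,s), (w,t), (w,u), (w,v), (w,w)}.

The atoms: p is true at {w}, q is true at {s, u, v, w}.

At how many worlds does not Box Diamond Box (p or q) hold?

4

s: Box Diamond Box (p or q) is F. ✓
t: Box Diamond Box (p or q) is F. ✓
u: Box Diamond Box (p or q) is T. ✗
v: Box Diamond Box (p or q) is F. ✓
w: Box Diamond Box (p or q) is F. ✓
Satisfying worlds: {s, t, v, w}.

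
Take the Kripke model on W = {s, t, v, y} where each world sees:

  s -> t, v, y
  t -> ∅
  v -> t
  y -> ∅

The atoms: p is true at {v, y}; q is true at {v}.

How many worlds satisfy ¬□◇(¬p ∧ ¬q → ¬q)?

2

s: □◇(¬p ∧ ¬q → ¬q) is F. ✓
t: □◇(¬p ∧ ¬q → ¬q) is T. ✗
v: □◇(¬p ∧ ¬q → ¬q) is F. ✓
y: □◇(¬p ∧ ¬q → ¬q) is T. ✗
Satisfying worlds: {s, v}.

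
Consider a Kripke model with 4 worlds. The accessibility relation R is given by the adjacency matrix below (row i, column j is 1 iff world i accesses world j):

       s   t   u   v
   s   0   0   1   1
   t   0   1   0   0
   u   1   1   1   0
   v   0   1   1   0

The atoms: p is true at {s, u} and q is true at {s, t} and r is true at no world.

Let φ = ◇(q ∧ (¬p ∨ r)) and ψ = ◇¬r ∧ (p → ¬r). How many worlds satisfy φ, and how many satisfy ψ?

For ◇(q ∧ (¬p ∨ r)):
s: successors {u, v}; q ∧ (¬p ∨ r) there: u:F, v:F. ✗
t: successors {t}; q ∧ (¬p ∨ r) there: t:T. ✓
u: successors {s, t, u}; q ∧ (¬p ∨ r) there: s:F, t:T, u:F. ✓
v: successors {t, u}; q ∧ (¬p ∨ r) there: t:T, u:F. ✓
— 3 worlds.
For ◇¬r ∧ (p → ¬r):
s: ◇¬r is T, p → ¬r is T. ✓
t: ◇¬r is T, p → ¬r is T. ✓
u: ◇¬r is T, p → ¬r is T. ✓
v: ◇¬r is T, p → ¬r is T. ✓
— 4 worlds.

3 and 4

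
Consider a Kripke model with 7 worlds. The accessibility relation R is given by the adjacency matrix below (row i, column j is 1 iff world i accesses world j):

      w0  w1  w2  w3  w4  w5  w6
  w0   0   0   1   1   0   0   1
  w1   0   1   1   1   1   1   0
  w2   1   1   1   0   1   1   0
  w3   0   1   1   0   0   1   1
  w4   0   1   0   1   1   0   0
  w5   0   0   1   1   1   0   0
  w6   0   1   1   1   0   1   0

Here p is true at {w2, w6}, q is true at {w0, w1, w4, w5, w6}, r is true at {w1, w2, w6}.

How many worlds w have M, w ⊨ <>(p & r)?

6

w0: successors {w2, w3, w6}; p & r there: w2:T, w3:F, w6:T. ✓
w1: successors {w1, w2, w3, w4, w5}; p & r there: w1:F, w2:T, w3:F, w4:F, w5:F. ✓
w2: successors {w0, w1, w2, w4, w5}; p & r there: w0:F, w1:F, w2:T, w4:F, w5:F. ✓
w3: successors {w1, w2, w5, w6}; p & r there: w1:F, w2:T, w5:F, w6:T. ✓
w4: successors {w1, w3, w4}; p & r there: w1:F, w3:F, w4:F. ✗
w5: successors {w2, w3, w4}; p & r there: w2:T, w3:F, w4:F. ✓
w6: successors {w1, w2, w3, w5}; p & r there: w1:F, w2:T, w3:F, w5:F. ✓
Satisfying worlds: {w0, w1, w2, w3, w5, w6}.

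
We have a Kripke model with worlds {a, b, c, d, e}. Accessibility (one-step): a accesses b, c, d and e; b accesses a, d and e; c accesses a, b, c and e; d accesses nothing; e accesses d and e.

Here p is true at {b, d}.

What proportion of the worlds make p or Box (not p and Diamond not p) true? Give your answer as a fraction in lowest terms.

2/5

a: p is F, Box (not p and Diamond not p) is F. ✗
b: p is T, Box (not p and Diamond not p) is F. ✓
c: p is F, Box (not p and Diamond not p) is F. ✗
d: p is T, Box (not p and Diamond not p) is T. ✓
e: p is F, Box (not p and Diamond not p) is F. ✗
That's 2 of 5 worlds, so 2/5.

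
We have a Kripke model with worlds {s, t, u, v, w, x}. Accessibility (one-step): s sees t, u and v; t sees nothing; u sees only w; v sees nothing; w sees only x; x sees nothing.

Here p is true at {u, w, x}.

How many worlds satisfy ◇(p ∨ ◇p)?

3

s: successors {t, u, v}; p ∨ ◇p there: t:F, u:T, v:F. ✓
t: no successors, so ◇(p ∨ ◇p) fails. ✗
u: successors {w}; p ∨ ◇p there: w:T. ✓
v: no successors, so ◇(p ∨ ◇p) fails. ✗
w: successors {x}; p ∨ ◇p there: x:T. ✓
x: no successors, so ◇(p ∨ ◇p) fails. ✗
Satisfying worlds: {s, u, w}.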